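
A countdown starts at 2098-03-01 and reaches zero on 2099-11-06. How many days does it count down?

615

Mar 1, 2098 → Mar 1, 2099: 365 days.
Mar 1, 2099 → Apr 1, 2099: 31 days (March has 31).
Apr 1, 2099 → May 1, 2099: 30 days (April has 30).
May 1, 2099 → Jun 1, 2099: 31 days (May has 31).
Jun 1, 2099 → Jul 1, 2099: 30 days (June has 30).
Jul 1, 2099 → Aug 1, 2099: 31 days (July has 31).
Aug 1, 2099 → Sep 1, 2099: 31 days (August has 31).
Sep 1, 2099 → Oct 1, 2099: 30 days (September has 30).
Oct 1, 2099 → Nov 1, 2099: 31 days (October has 31).
Nov 1, 2099 → Nov 6, 2099: 5 days.
Total: 615 days.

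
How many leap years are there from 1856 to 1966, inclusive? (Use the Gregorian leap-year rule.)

Multiples of 4 in [1856,1966]: 28.
Of those, multiples of 100: 1 (not leap unless ÷400).
Multiples of 400: 0.
Leap years = 28 − 1 + 0 = 27.

27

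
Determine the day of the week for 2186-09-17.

Sunday

Doomsday rule: the anchor day for the 2100s is Sunday. For year 86: 86÷12 = 7 r 2, and 2÷4 = 0, so 7+2+0 = 9.
Sunday + 9 ≡ Tuesday — that's 2186's doomsday.
In September the doomsday date is Sep 5.
Sep 17 is 12 days after Sep 5; 12 mod 7 = 5, so Tuesday + 5 = Sunday.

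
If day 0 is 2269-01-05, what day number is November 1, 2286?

6509

Jan 5, 2269 → Jan 5, 2270: 365 days.
Jan 5, 2270 → Jan 5, 2271: 365 days.
Jan 5, 2271 → Jan 5, 2272: 365 days.
Jan 5, 2272 → Jan 5, 2273: 366 days (Feb 29, 2272 is in that span).
Jan 5, 2273 → Jan 5, 2274: 365 days.
Jan 5, 2274 → Jan 5, 2275: 365 days.
Jan 5, 2275 → Jan 5, 2276: 365 days.
Jan 5, 2276 → Jan 5, 2277: 366 days (Feb 29, 2276 is in that span).
Jan 5, 2277 → Jan 5, 2278: 365 days.
Jan 5, 2278 → Jan 5, 2279: 365 days.
Jan 5, 2279 → Jan 5, 2280: 365 days.
Jan 5, 2280 → Jan 5, 2281: 366 days (Feb 29, 2280 is in that span).
Jan 5, 2281 → Jan 5, 2282: 365 days.
Jan 5, 2282 → Jan 5, 2283: 365 days.
Jan 5, 2283 → Jan 5, 2284: 365 days.
Jan 5, 2284 → Jan 5, 2285: 366 days (Feb 29, 2284 is in that span).
Jan 5, 2285 → Jan 5, 2286: 365 days.
Jan 5, 2286 → Feb 5, 2286: 31 days (January has 31).
Feb 5, 2286 → Mar 5, 2286: 28 days (February has 28).
Mar 5, 2286 → Apr 5, 2286: 31 days (March has 31).
Apr 5, 2286 → May 5, 2286: 30 days (April has 30).
May 5, 2286 → Jun 5, 2286: 31 days (May has 31).
Jun 5, 2286 → Jul 5, 2286: 30 days (June has 30).
Jul 5, 2286 → Aug 5, 2286: 31 days (July has 31).
Aug 5, 2286 → Sep 5, 2286: 31 days (August has 31).
Sep 5, 2286 → Oct 5, 2286: 30 days (September has 30).
Oct 5, 2286 → Nov 1, 2286: 27 days.
Total: 6509 days.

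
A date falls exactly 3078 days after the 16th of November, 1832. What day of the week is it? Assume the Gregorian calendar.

Nov 16, 1832 is a Friday.
3078 mod 7 = 5, so 3078 days after a Friday is Friday + 5 = Wednesday.

Wednesday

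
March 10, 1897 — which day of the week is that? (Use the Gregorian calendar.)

January 1, 1897 is a Friday.
Jan 1, 1897 → Feb 1, 1897: 31 days (January has 31).
Feb 1, 1897 → Mar 1, 1897: 28 days (February has 28).
Mar 1, 1897 → Mar 10, 1897: 9 days.
Total: 68 days.
68 mod 7 = 5, so Friday + 5 = Wednesday.

Wednesday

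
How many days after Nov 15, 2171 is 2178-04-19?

2347

Nov 15, 2171 → Nov 15, 2172: 366 days (Feb 29, 2172 is in that span).
Nov 15, 2172 → Nov 15, 2173: 365 days.
Nov 15, 2173 → Nov 15, 2174: 365 days.
Nov 15, 2174 → Nov 15, 2175: 365 days.
Nov 15, 2175 → Nov 15, 2176: 366 days (Feb 29, 2176 is in that span).
Nov 15, 2176 → Nov 15, 2177: 365 days.
Nov 15, 2177 → Dec 15, 2177: 30 days (November has 30).
Dec 15, 2177 → Jan 15, 2178: 31 days (December has 31).
Jan 15, 2178 → Feb 15, 2178: 31 days (January has 31).
Feb 15, 2178 → Mar 15, 2178: 28 days (February has 28).
Mar 15, 2178 → Apr 15, 2178: 31 days (March has 31).
Apr 15, 2178 → Apr 19, 2178: 4 days.
Total: 2347 days.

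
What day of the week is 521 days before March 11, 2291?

First find the weekday of Mar 11, 2291. Doomsday rule: the anchor day for the 2200s is Friday. For year 91: 91÷12 = 7 r 7, and 7÷4 = 1, so 7+7+1 = 15.
Friday + 15 ≡ Saturday — that's 2291's doomsday.
In March the doomsday date is Mar 14.
Mar 11 is 3 days before Mar 14; 3 mod 7 = 3, so Saturday − 3 = Wednesday.
521 mod 7 = 3, so 521 days before a Wednesday is Wednesday − 3 = Sunday.

Sunday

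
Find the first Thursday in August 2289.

August 1, 2289 is a Thursday.
The first Thursday is therefore August 1 (same day).

August 1, 2289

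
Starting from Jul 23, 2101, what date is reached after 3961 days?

May 27, 2112

+365 (one year) → Jul 23, 2102 (3596 left).
+365 (one year) → Jul 23, 2103 (3231 left).
+366 (one year; includes Feb 29, 2104) → Jul 23, 2104 (2865 left).
+365 (one year) → Jul 23, 2105 (2500 left).
+365 (one year) → Jul 23, 2106 (2135 left).
+365 (one year) → Jul 23, 2107 (1770 left).
+366 (one year; includes Feb 29, 2108) → Jul 23, 2108 (1404 left).
+365 (one year) → Jul 23, 2109 (1039 left).
+365 (one year) → Jul 23, 2110 (674 left).
+365 (one year) → Jul 23, 2111 (309 left).
Jul has 31 days: +9 → Aug 1, 2111 (300 left).
Aug has 31 days: +31 → Sep 1, 2111 (269 left).
Sep has 30 days: +30 → Oct 1, 2111 (239 left).
Oct has 31 days: +31 → Nov 1, 2111 (208 left).
Nov has 30 days: +30 → Dec 1, 2111 (178 left).
Dec has 31 days: +31 → Jan 1, 2112 (147 left).
Jan has 31 days: +31 → Feb 1, 2112 (116 left).
Feb has 29 days: +29 → Mar 1, 2112 (87 left).
Mar has 31 days: +31 → Apr 1, 2112 (56 left).
Apr has 30 days: +30 → May 1, 2112 (26 left).
+26 → May 27, 2112.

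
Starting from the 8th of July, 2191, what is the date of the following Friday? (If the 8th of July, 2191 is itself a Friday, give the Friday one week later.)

Jul 8, 2191 is a Friday.
From Friday to the next Friday is 7 days.
Jul 8, 2191 + 7 = Jul 15, 2191.

July 15, 2191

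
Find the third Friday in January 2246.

January 16, 2246

January 1, 2246 is a Thursday.
The first Friday is therefore January 2 (1 days later).
The third Friday is 2 + 2×7 = January 16.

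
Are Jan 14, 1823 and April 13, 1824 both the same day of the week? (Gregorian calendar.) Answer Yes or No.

Yes

From Jan 14, 1823 to Apr 13, 1824 is 455 days.
455 mod 7 = 0, so they are the same weekday.
(Jan 14, 1823 is a Tuesday; Apr 13, 1824 is a Tuesday.)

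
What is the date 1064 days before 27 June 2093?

−365 (one year) → Jun 27, 2092 (699 left).
−366 (one year; includes Feb 29, 2092) → Jun 27, 2091 (333 left).
−27 → May 31, 2091 (end of May, 31 days; 306 left).
−31 → Apr 30, 2091 (end of Apr, 30 days; 275 left).
−30 → Mar 31, 2091 (end of Mar, 31 days; 245 left).
−31 → Feb 28, 2091 (end of Feb, 28 days; 214 left).
−28 → Jan 31, 2091 (end of Jan, 31 days; 186 left).
−31 → Dec 31, 2090 (end of Dec, 31 days; 155 left).
−31 → Nov 30, 2090 (end of Nov, 30 days; 124 left).
−30 → Oct 31, 2090 (end of Oct, 31 days; 94 left).
−31 → Sep 30, 2090 (end of Sep, 30 days; 63 left).
−30 → Aug 31, 2090 (end of Aug, 31 days; 33 left).
−31 → Jul 31, 2090 (end of Jul, 31 days; 2 left).
−2 → Jul 29, 2090.

July 29, 2090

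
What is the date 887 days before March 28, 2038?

−365 (one year) → Mar 28, 2037 (522 left).
−365 (one year) → Mar 28, 2036 (157 left).
−28 → Feb 29, 2036 (end of Feb, 29 days; 129 left).
−29 → Jan 31, 2036 (end of Jan, 31 days; 100 left).
−31 → Dec 31, 2035 (end of Dec, 31 days; 69 left).
−31 → Nov 30, 2035 (end of Nov, 30 days; 38 left).
−30 → Oct 31, 2035 (end of Oct, 31 days; 8 left).
−8 → Oct 23, 2035.

October 23, 2035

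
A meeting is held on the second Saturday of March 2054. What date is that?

March 14, 2054

March 1, 2054 is a Sunday.
The first Saturday is therefore March 7 (6 days later).
The second Saturday is 7 + 1×7 = March 14.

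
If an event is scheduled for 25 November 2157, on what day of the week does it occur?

Doomsday rule: the anchor day for the 2100s is Sunday. For year 57: 57÷12 = 4 r 9, and 9÷4 = 2, so 4+9+2 = 15.
Sunday + 15 ≡ Monday — that's 2157's doomsday.
In November the doomsday date is Nov 7.
Nov 25 is 18 days after Nov 7; 18 mod 7 = 4, so Monday + 4 = Friday.

Friday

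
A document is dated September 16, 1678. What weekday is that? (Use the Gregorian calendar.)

Friday

Doomsday rule: the anchor day for the 1600s is Tuesday. For year 78: 78÷12 = 6 r 6, and 6÷4 = 1, so 6+6+1 = 13.
Tuesday + 13 ≡ Monday — that's 1678's doomsday.
In September the doomsday date is Sep 5.
Sep 16 is 11 days after Sep 5; 11 mod 7 = 4, so Monday + 4 = Friday.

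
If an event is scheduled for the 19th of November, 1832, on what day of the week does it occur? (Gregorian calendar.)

Doomsday rule: the anchor day for the 1800s is Friday. For year 32: 32÷12 = 2 r 8, and 8÷4 = 2, so 2+8+2 = 12.
Friday + 12 ≡ Wednesday — that's 1832's doomsday.
In November the doomsday date is Nov 7.
Nov 19 is 12 days after Nov 7; 12 mod 7 = 5, so Wednesday + 5 = Monday.

Monday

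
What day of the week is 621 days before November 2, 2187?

Nov 2, 2187 is a Friday.
621 mod 7 = 5, so 621 days before a Friday is Friday − 5 = Sunday.

Sunday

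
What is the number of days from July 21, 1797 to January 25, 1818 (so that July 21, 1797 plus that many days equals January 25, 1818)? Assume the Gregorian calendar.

Jul 21, 1797 → Jul 21, 1798: 365 days.
Jul 21, 1798 → Jul 21, 1799: 365 days.
Jul 21, 1799 → Jul 21, 1800: 365 days.
Jul 21, 1800 → Jul 21, 1801: 365 days.
Jul 21, 1801 → Jul 21, 1802: 365 days.
Jul 21, 1802 → Jul 21, 1803: 365 days.
Jul 21, 1803 → Jul 21, 1804: 366 days (Feb 29, 1804 is in that span).
Jul 21, 1804 → Jul 21, 1805: 365 days.
Jul 21, 1805 → Jul 21, 1806: 365 days.
Jul 21, 1806 → Jul 21, 1807: 365 days.
Jul 21, 1807 → Jul 21, 1808: 366 days (Feb 29, 1808 is in that span).
Jul 21, 1808 → Jul 21, 1809: 365 days.
Jul 21, 1809 → Jul 21, 1810: 365 days.
Jul 21, 1810 → Jul 21, 1811: 365 days.
Jul 21, 1811 → Jul 21, 1812: 366 days (Feb 29, 1812 is in that span).
Jul 21, 1812 → Jul 21, 1813: 365 days.
Jul 21, 1813 → Jul 21, 1814: 365 days.
Jul 21, 1814 → Jul 21, 1815: 365 days.
Jul 21, 1815 → Jul 21, 1816: 366 days (Feb 29, 1816 is in that span).
Jul 21, 1816 → Jul 21, 1817: 365 days.
Jul 21, 1817 → Aug 21, 1817: 31 days (July has 31).
Aug 21, 1817 → Sep 21, 1817: 31 days (August has 31).
Sep 21, 1817 → Oct 21, 1817: 30 days (September has 30).
Oct 21, 1817 → Nov 21, 1817: 31 days (October has 31).
Nov 21, 1817 → Dec 21, 1817: 30 days (November has 30).
Dec 21, 1817 → Jan 21, 1818: 31 days (December has 31).
Jan 21, 1818 → Jan 25, 1818: 4 days.
Total: 7492 days.

7492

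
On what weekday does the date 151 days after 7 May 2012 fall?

Friday

May 7, 2012 is a Monday.
151 mod 7 = 4, so 151 days after a Monday is Monday + 4 = Friday.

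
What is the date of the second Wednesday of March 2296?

March 11, 2296

March 1, 2296 is a Sunday.
The first Wednesday is therefore March 4 (3 days later).
The second Wednesday is 4 + 1×7 = March 11.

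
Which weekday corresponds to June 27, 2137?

Thursday

Doomsday rule: the anchor day for the 2100s is Sunday. For year 37: 37÷12 = 3 r 1, and 1÷4 = 0, so 3+1+0 = 4.
Sunday + 4 ≡ Thursday — that's 2137's doomsday.
In June the doomsday date is Jun 6.
Jun 27 is 21 days after Jun 6; 21 mod 7 = 0, so Thursday + 0 = Thursday.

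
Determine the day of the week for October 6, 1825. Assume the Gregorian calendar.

Thursday

Doomsday rule: the anchor day for the 1800s is Friday. For year 25: 25÷12 = 2 r 1, and 1÷4 = 0, so 2+1+0 = 3.
Friday + 3 ≡ Monday — that's 1825's doomsday.
In October the doomsday date is Oct 10.
Oct 6 is 4 days before Oct 10; 4 mod 7 = 4, so Monday − 4 = Thursday.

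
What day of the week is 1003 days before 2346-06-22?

First find the weekday of Jun 22, 2346. Doomsday rule: the anchor day for the 2300s is Wednesday. For year 46: 46÷12 = 3 r 10, and 10÷4 = 2, so 3+10+2 = 15.
Wednesday + 15 ≡ Thursday — that's 2346's doomsday.
In June the doomsday date is Jun 6.
Jun 22 is 16 days after Jun 6; 16 mod 7 = 2, so Thursday + 2 = Saturday.
1003 mod 7 = 2, so 1003 days before a Saturday is Saturday − 2 = Thursday.

Thursday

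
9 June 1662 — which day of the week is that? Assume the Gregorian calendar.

Friday

Doomsday rule: the anchor day for the 1600s is Tuesday. For year 62: 62÷12 = 5 r 2, and 2÷4 = 0, so 5+2+0 = 7.
Tuesday + 7 ≡ Tuesday — that's 1662's doomsday.
In June the doomsday date is Jun 6.
Jun 9 is 3 days after Jun 6; 3 mod 7 = 3, so Tuesday + 3 = Friday.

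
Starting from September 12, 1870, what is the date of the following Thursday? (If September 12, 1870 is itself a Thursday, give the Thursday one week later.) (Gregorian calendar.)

Sep 12, 1870 is a Monday.
From Monday to the next Thursday is 3 days.
Sep 12, 1870 + 3 = Sep 15, 1870.

September 15, 1870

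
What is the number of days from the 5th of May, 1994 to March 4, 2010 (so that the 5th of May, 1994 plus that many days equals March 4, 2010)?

May 5, 1994 → May 5, 1995: 365 days.
May 5, 1995 → May 5, 1996: 366 days (Feb 29, 1996 is in that span).
May 5, 1996 → May 5, 1997: 365 days.
May 5, 1997 → May 5, 1998: 365 days.
May 5, 1998 → May 5, 1999: 365 days.
May 5, 1999 → May 5, 2000: 366 days (Feb 29, 2000 is in that span).
May 5, 2000 → May 5, 2001: 365 days.
May 5, 2001 → May 5, 2002: 365 days.
May 5, 2002 → May 5, 2003: 365 days.
May 5, 2003 → May 5, 2004: 366 days (Feb 29, 2004 is in that span).
May 5, 2004 → May 5, 2005: 365 days.
May 5, 2005 → May 5, 2006: 365 days.
May 5, 2006 → May 5, 2007: 365 days.
May 5, 2007 → May 5, 2008: 366 days (Feb 29, 2008 is in that span).
May 5, 2008 → May 5, 2009: 365 days.
May 5, 2009 → Jun 5, 2009: 31 days (May has 31).
Jun 5, 2009 → Jul 5, 2009: 30 days (June has 30).
Jul 5, 2009 → Aug 5, 2009: 31 days (July has 31).
Aug 5, 2009 → Sep 5, 2009: 31 days (August has 31).
Sep 5, 2009 → Oct 5, 2009: 30 days (September has 30).
Oct 5, 2009 → Nov 5, 2009: 31 days (October has 31).
Nov 5, 2009 → Dec 5, 2009: 30 days (November has 30).
Dec 5, 2009 → Jan 5, 2010: 31 days (December has 31).
Jan 5, 2010 → Feb 5, 2010: 31 days (January has 31).
Feb 5, 2010 → Mar 4, 2010: 27 days.
Total: 5782 days.

5782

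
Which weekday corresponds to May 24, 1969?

Saturday

Doomsday rule: the anchor day for the 1900s is Wednesday. For year 69: 69÷12 = 5 r 9, and 9÷4 = 2, so 5+9+2 = 16.
Wednesday + 16 ≡ Friday — that's 1969's doomsday.
In May the doomsday date is May 9.
May 24 is 15 days after May 9; 15 mod 7 = 1, so Friday + 1 = Saturday.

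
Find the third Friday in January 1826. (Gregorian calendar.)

January 20, 1826

January 1, 1826 is a Sunday.
The first Friday is therefore January 6 (5 days later).
The third Friday is 6 + 2×7 = January 20.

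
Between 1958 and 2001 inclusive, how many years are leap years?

11

Multiples of 4 in [1958,2001]: 11.
Of those, multiples of 100: 1 (not leap unless ÷400).
Multiples of 400: 1.
Leap years = 11 − 1 + 1 = 11.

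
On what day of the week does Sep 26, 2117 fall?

Doomsday rule: the anchor day for the 2100s is Sunday. For year 17: 17÷12 = 1 r 5, and 5÷4 = 1, so 1+5+1 = 7.
Sunday + 7 ≡ Sunday — that's 2117's doomsday.
In September the doomsday date is Sep 5.
Sep 26 is 21 days after Sep 5; 21 mod 7 = 0, so Sunday + 0 = Sunday.

Sunday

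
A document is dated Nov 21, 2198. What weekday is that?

Wednesday

Doomsday rule: the anchor day for the 2100s is Sunday. For year 98: 98÷12 = 8 r 2, and 2÷4 = 0, so 8+2+0 = 10.
Sunday + 10 ≡ Wednesday — that's 2198's doomsday.
In November the doomsday date is Nov 7.
Nov 21 is 14 days after Nov 7; 14 mod 7 = 0, so Wednesday + 0 = Wednesday.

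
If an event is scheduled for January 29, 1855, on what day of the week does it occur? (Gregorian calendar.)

Monday

January 1, 1855 is a Monday.
Jan 1, 1855 → Jan 29, 1855: 28 days.
Total: 28 days.
28 mod 7 = 0, so Monday + 0 = Monday.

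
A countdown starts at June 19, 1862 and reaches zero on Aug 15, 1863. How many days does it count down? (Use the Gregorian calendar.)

Jun 19, 1862 → Jun 19, 1863: 365 days.
Jun 19, 1863 → Jul 19, 1863: 30 days (June has 30).
Jul 19, 1863 → Aug 15, 1863: 27 days.
Total: 422 days.

422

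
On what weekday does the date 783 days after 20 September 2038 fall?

Sep 20, 2038 is a Monday.
783 mod 7 = 6, so 783 days after a Monday is Monday + 6 = Sunday.

Sunday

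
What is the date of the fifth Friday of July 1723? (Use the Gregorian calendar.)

July 1, 1723 is a Thursday.
The first Friday is therefore July 2 (1 days later).
The fifth Friday is 2 + 4×7 = July 30.

July 30, 1723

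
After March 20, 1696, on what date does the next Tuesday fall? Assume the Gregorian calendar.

Mar 20, 1696 is a Tuesday.
From Tuesday to the next Tuesday is 7 days.
Mar 20, 1696 + 7 = Mar 27, 1696.

March 27, 1696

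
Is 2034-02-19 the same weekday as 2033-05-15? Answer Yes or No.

From May 15, 2033 to Feb 19, 2034 is 280 days.
280 mod 7 = 0, so they are the same weekday.
(May 15, 2033 is a Sunday; Feb 19, 2034 is a Sunday.)

Yes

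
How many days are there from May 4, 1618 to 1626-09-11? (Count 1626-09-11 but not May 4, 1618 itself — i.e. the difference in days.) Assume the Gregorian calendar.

3052

May 4, 1618 → May 4, 1619: 365 days.
May 4, 1619 → May 4, 1620: 366 days (Feb 29, 1620 is in that span).
May 4, 1620 → May 4, 1621: 365 days.
May 4, 1621 → May 4, 1622: 365 days.
May 4, 1622 → May 4, 1623: 365 days.
May 4, 1623 → May 4, 1624: 366 days (Feb 29, 1624 is in that span).
May 4, 1624 → May 4, 1625: 365 days.
May 4, 1625 → May 4, 1626: 365 days.
May 4, 1626 → Jun 4, 1626: 31 days (May has 31).
Jun 4, 1626 → Jul 4, 1626: 30 days (June has 30).
Jul 4, 1626 → Aug 4, 1626: 31 days (July has 31).
Aug 4, 1626 → Sep 4, 1626: 31 days (August has 31).
Sep 4, 1626 → Sep 11, 1626: 7 days.
Total: 3052 days.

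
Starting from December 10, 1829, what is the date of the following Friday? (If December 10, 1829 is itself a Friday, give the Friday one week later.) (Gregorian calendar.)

Dec 10, 1829 is a Thursday.
From Thursday to the next Friday is 1 day.
Dec 10, 1829 + 1 = Dec 11, 1829.

December 11, 1829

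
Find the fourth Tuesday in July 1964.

July 28, 1964

July 1, 1964 is a Wednesday.
The first Tuesday is therefore July 7 (6 days later).
The fourth Tuesday is 7 + 3×7 = July 28.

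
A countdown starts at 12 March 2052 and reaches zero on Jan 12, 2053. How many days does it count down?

306

Mar 12, 2052 → Apr 12, 2052: 31 days (March has 31).
Apr 12, 2052 → May 12, 2052: 30 days (April has 30).
May 12, 2052 → Jun 12, 2052: 31 days (May has 31).
Jun 12, 2052 → Jul 12, 2052: 30 days (June has 30).
Jul 12, 2052 → Aug 12, 2052: 31 days (July has 31).
Aug 12, 2052 → Sep 12, 2052: 31 days (August has 31).
Sep 12, 2052 → Oct 12, 2052: 30 days (September has 30).
Oct 12, 2052 → Nov 12, 2052: 31 days (October has 31).
Nov 12, 2052 → Dec 12, 2052: 30 days (November has 30).
Dec 12, 2052 → Jan 12, 2053: 31 days.
Total: 306 days.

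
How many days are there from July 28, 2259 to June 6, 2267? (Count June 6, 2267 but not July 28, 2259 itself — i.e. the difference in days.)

Jul 28, 2259 → Jul 28, 2260: 366 days (Feb 29, 2260 is in that span).
Jul 28, 2260 → Jul 28, 2261: 365 days.
Jul 28, 2261 → Jul 28, 2262: 365 days.
Jul 28, 2262 → Jul 28, 2263: 365 days.
Jul 28, 2263 → Jul 28, 2264: 366 days (Feb 29, 2264 is in that span).
Jul 28, 2264 → Jul 28, 2265: 365 days.
Jul 28, 2265 → Jul 28, 2266: 365 days.
Jul 28, 2266 → Aug 28, 2266: 31 days (July has 31).
Aug 28, 2266 → Sep 28, 2266: 31 days (August has 31).
Sep 28, 2266 → Oct 28, 2266: 30 days (September has 30).
Oct 28, 2266 → Nov 28, 2266: 31 days (October has 31).
Nov 28, 2266 → Dec 28, 2266: 30 days (November has 30).
Dec 28, 2266 → Jan 28, 2267: 31 days (December has 31).
Jan 28, 2267 → Feb 28, 2267: 31 days (January has 31).
Feb 28, 2267 → Mar 28, 2267: 28 days (February has 28).
Mar 28, 2267 → Apr 28, 2267: 31 days (March has 31).
Apr 28, 2267 → May 28, 2267: 30 days (April has 30).
May 28, 2267 → Jun 6, 2267: 9 days.
Total: 2870 days.

2870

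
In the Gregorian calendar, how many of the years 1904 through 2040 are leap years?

35

Multiples of 4 in [1904,2040]: 35.
Of those, multiples of 100: 1 (not leap unless ÷400).
Multiples of 400: 1.
Leap years = 35 − 1 + 1 = 35.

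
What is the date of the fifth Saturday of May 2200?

May 31, 2200

May 1, 2200 is a Thursday.
The first Saturday is therefore May 3 (2 days later).
The fifth Saturday is 3 + 4×7 = May 31.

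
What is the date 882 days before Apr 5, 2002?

November 5, 1999

−365 (one year) → Apr 5, 2001 (517 left).
−365 (one year) → Apr 5, 2000 (152 left).
−5 → Mar 31, 2000 (end of Mar, 31 days; 147 left).
−31 → Feb 29, 2000 (end of Feb, 29 days; 116 left).
−29 → Jan 31, 2000 (end of Jan, 31 days; 87 left).
−31 → Dec 31, 1999 (end of Dec, 31 days; 56 left).
−31 → Nov 30, 1999 (end of Nov, 30 days; 25 left).
−25 → Nov 5, 1999.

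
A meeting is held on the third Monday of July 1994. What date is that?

July 18, 1994

July 1, 1994 is a Friday.
The first Monday is therefore July 4 (3 days later).
The third Monday is 4 + 2×7 = July 18.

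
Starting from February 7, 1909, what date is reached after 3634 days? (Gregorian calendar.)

January 20, 1919

+365 (one year) → Feb 7, 1910 (3269 left).
+365 (one year) → Feb 7, 1911 (2904 left).
+365 (one year) → Feb 7, 1912 (2539 left).
+366 (one year; includes Feb 29, 1912) → Feb 7, 1913 (2173 left).
+365 (one year) → Feb 7, 1914 (1808 left).
+365 (one year) → Feb 7, 1915 (1443 left).
+365 (one year) → Feb 7, 1916 (1078 left).
+366 (one year; includes Feb 29, 1916) → Feb 7, 1917 (712 left).
+365 (one year) → Feb 7, 1918 (347 left).
Feb has 28 days: +22 → Mar 1, 1918 (325 left).
Mar has 31 days: +31 → Apr 1, 1918 (294 left).
Apr has 30 days: +30 → May 1, 1918 (264 left).
May has 31 days: +31 → Jun 1, 1918 (233 left).
Jun has 30 days: +30 → Jul 1, 1918 (203 left).
Jul has 31 days: +31 → Aug 1, 1918 (172 left).
Aug has 31 days: +31 → Sep 1, 1918 (141 left).
Sep has 30 days: +30 → Oct 1, 1918 (111 left).
Oct has 31 days: +31 → Nov 1, 1918 (80 left).
Nov has 30 days: +30 → Dec 1, 1918 (50 left).
Dec has 31 days: +31 → Jan 1, 1919 (19 left).
+19 → Jan 20, 1919.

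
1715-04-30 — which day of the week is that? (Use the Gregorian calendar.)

Doomsday rule: the anchor day for the 1700s is Sunday. For year 15: 15÷12 = 1 r 3, and 3÷4 = 0, so 1+3+0 = 4.
Sunday + 4 ≡ Thursday — that's 1715's doomsday.
In April the doomsday date is Apr 4.
Apr 30 is 26 days after Apr 4; 26 mod 7 = 5, so Thursday + 5 = Tuesday.

Tuesday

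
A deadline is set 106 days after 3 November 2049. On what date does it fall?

Nov has 30 days: +28 → Dec 1, 2049 (78 left).
Dec has 31 days: +31 → Jan 1, 2050 (47 left).
Jan has 31 days: +31 → Feb 1, 2050 (16 left).
+16 → Feb 17, 2050.

February 17, 2050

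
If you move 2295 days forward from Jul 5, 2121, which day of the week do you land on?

Jul 5, 2121 is a Saturday.
2295 mod 7 = 6, so 2295 days after a Saturday is Saturday + 6 = Friday.

Friday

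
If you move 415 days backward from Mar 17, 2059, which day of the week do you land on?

First find the weekday of Mar 17, 2059. Doomsday rule: the anchor day for the 2000s is Tuesday. For year 59: 59÷12 = 4 r 11, and 11÷4 = 2, so 4+11+2 = 17.
Tuesday + 17 ≡ Friday — that's 2059's doomsday.
In March the doomsday date is Mar 14.
Mar 17 is 3 days after Mar 14; 3 mod 7 = 3, so Friday + 3 = Monday.
415 mod 7 = 2, so 415 days before a Monday is Monday − 2 = Saturday.

Saturday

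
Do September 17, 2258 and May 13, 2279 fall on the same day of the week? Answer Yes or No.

No

From Sep 17, 2258 to May 13, 2279 is 7543 days.
7543 mod 7 = 4, so they are different weekdays.
(Sep 17, 2258 is a Friday; May 13, 2279 is a Tuesday.)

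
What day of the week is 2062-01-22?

Sunday

Doomsday rule: the anchor day for the 2000s is Tuesday. For year 62: 62÷12 = 5 r 2, and 2÷4 = 0, so 5+2+0 = 7.
Tuesday + 7 ≡ Tuesday — that's 2062's doomsday.
In January the doomsday date is Jan 3 (2062 is not a leap year).
Jan 22 is 19 days after Jan 3; 19 mod 7 = 5, so Tuesday + 5 = Sunday.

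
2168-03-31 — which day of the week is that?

Thursday

Doomsday rule: the anchor day for the 2100s is Sunday. For year 68: 68÷12 = 5 r 8, and 8÷4 = 2, so 5+8+2 = 15.
Sunday + 15 ≡ Monday — that's 2168's doomsday.
In March the doomsday date is Mar 14.
Mar 31 is 17 days after Mar 14; 17 mod 7 = 3, so Monday + 3 = Thursday.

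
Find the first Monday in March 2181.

March 1, 2181 is a Thursday.
The first Monday is therefore March 5 (4 days later).

March 5, 2181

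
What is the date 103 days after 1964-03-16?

June 27, 1964

Mar has 31 days: +16 → Apr 1, 1964 (87 left).
Apr has 30 days: +30 → May 1, 1964 (57 left).
May has 31 days: +31 → Jun 1, 1964 (26 left).
+26 → Jun 27, 1964.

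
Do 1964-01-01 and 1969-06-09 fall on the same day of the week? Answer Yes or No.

No

From Jan 1, 1964 to Jun 9, 1969 is 1986 days.
1986 mod 7 = 5, so they are different weekdays.
(Jan 1, 1964 is a Wednesday; Jun 9, 1969 is a Monday.)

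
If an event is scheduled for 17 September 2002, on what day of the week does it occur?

January 1, 2002 is a Tuesday.
Jan 1, 2002 → Feb 1, 2002: 31 days (January has 31).
Feb 1, 2002 → Mar 1, 2002: 28 days (February has 28).
Mar 1, 2002 → Apr 1, 2002: 31 days (March has 31).
Apr 1, 2002 → May 1, 2002: 30 days (April has 30).
May 1, 2002 → Jun 1, 2002: 31 days (May has 31).
Jun 1, 2002 → Jul 1, 2002: 30 days (June has 30).
Jul 1, 2002 → Aug 1, 2002: 31 days (July has 31).
Aug 1, 2002 → Sep 1, 2002: 31 days (August has 31).
Sep 1, 2002 → Sep 17, 2002: 16 days.
Total: 259 days.
259 mod 7 = 0, so Tuesday + 0 = Tuesday.

Tuesday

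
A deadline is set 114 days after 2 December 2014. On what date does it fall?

March 26, 2015

Dec has 31 days: +30 → Jan 1, 2015 (84 left).
Jan has 31 days: +31 → Feb 1, 2015 (53 left).
Feb has 28 days: +28 → Mar 1, 2015 (25 left).
+25 → Mar 26, 2015.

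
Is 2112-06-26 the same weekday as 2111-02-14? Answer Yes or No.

No

From Feb 14, 2111 to Jun 26, 2112 is 498 days.
498 mod 7 = 1, so they are different weekdays.
(Feb 14, 2111 is a Saturday; Jun 26, 2112 is a Sunday.)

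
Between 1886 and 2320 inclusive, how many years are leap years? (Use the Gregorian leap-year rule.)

105

Multiples of 4 in [1886,2320]: 109.
Of those, multiples of 100: 5 (not leap unless ÷400).
Multiples of 400: 1.
Leap years = 109 − 5 + 1 = 105.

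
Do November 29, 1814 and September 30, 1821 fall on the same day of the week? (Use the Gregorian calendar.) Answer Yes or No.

No

From Nov 29, 1814 to Sep 30, 1821 is 2497 days.
2497 mod 7 = 5, so they are different weekdays.
(Nov 29, 1814 is a Tuesday; Sep 30, 1821 is a Sunday.)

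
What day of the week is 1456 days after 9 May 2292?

Monday

First find the weekday of May 9, 2292. Doomsday rule: the anchor day for the 2200s is Friday. For year 92: 92÷12 = 7 r 8, and 8÷4 = 2, so 7+8+2 = 17.
Friday + 17 ≡ Monday — that's 2292's doomsday.
In May the doomsday date is May 9.
May 9 is the doomsday itself: Monday.
1456 mod 7 = 0, so 1456 days after a Monday is Monday + 0 = Monday.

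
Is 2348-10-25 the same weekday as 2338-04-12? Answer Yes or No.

No

From Apr 12, 2338 to Oct 25, 2348 is 3849 days.
3849 mod 7 = 6, so they are different weekdays.
(Apr 12, 2338 is a Tuesday; Oct 25, 2348 is a Monday.)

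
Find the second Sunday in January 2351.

January 14, 2351

January 1, 2351 is a Monday.
The first Sunday is therefore January 7 (6 days later).
The second Sunday is 7 + 1×7 = January 14.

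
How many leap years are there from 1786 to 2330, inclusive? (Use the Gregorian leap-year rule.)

Multiples of 4 in [1786,2330]: 136.
Of those, multiples of 100: 6 (not leap unless ÷400).
Multiples of 400: 1.
Leap years = 136 − 6 + 1 = 131.

131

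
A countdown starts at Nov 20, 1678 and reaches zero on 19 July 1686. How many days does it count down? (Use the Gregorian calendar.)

2798

Nov 20, 1678 → Nov 20, 1679: 365 days.
Nov 20, 1679 → Nov 20, 1680: 366 days (Feb 29, 1680 is in that span).
Nov 20, 1680 → Nov 20, 1681: 365 days.
Nov 20, 1681 → Nov 20, 1682: 365 days.
Nov 20, 1682 → Nov 20, 1683: 365 days.
Nov 20, 1683 → Nov 20, 1684: 366 days (Feb 29, 1684 is in that span).
Nov 20, 1684 → Nov 20, 1685: 365 days.
Nov 20, 1685 → Dec 20, 1685: 30 days (November has 30).
Dec 20, 1685 → Jan 20, 1686: 31 days (December has 31).
Jan 20, 1686 → Feb 20, 1686: 31 days (January has 31).
Feb 20, 1686 → Mar 20, 1686: 28 days (February has 28).
Mar 20, 1686 → Apr 20, 1686: 31 days (March has 31).
Apr 20, 1686 → May 20, 1686: 30 days (April has 30).
May 20, 1686 → Jun 20, 1686: 31 days (May has 31).
Jun 20, 1686 → Jul 19, 1686: 29 days.
Total: 2798 days.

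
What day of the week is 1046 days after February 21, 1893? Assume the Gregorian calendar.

Feb 21, 1893 is a Tuesday.
1046 mod 7 = 3, so 1046 days after a Tuesday is Tuesday + 3 = Friday.

Friday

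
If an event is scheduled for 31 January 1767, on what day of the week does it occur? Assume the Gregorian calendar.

Doomsday rule: the anchor day for the 1700s is Sunday. For year 67: 67÷12 = 5 r 7, and 7÷4 = 1, so 5+7+1 = 13.
Sunday + 13 ≡ Saturday — that's 1767's doomsday.
In January the doomsday date is Jan 3 (1767 is not a leap year).
Jan 31 is 28 days after Jan 3; 28 mod 7 = 0, so Saturday + 0 = Saturday.

Saturday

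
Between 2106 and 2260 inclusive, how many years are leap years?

Multiples of 4 in [2106,2260]: 39.
Of those, multiples of 100: 1 (not leap unless ÷400).
Multiples of 400: 0.
Leap years = 39 − 1 + 0 = 38.

38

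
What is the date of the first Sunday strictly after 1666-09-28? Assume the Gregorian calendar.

October 3, 1666

Sep 28, 1666 is a Tuesday.
From Tuesday to the next Sunday is 5 days.
Sep 28, 1666 + 5 = Oct 3, 1666.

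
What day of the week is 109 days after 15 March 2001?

Monday

First find the weekday of Mar 15, 2001. Doomsday rule: the anchor day for the 2000s is Tuesday. For year 01: 1÷12 = 0 r 1, and 1÷4 = 0, so 0+1+0 = 1.
Tuesday + 1 ≡ Wednesday — that's 2001's doomsday.
In March the doomsday date is Mar 14.
Mar 15 is 1 day after Mar 14; 1 mod 7 = 1, so Wednesday + 1 = Thursday.
109 mod 7 = 4, so 109 days after a Thursday is Thursday + 4 = Monday.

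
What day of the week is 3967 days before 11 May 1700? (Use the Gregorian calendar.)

Thursday

First find the weekday of May 11, 1700. Doomsday rule: the anchor day for the 1700s is Sunday. For year 00: 0÷12 = 0 r 0, and 0÷4 = 0, so 0+0+0 = 0.
Sunday + 0 ≡ Sunday — that's 1700's doomsday.
In May the doomsday date is May 9.
May 11 is 2 days after May 9; 2 mod 7 = 2, so Sunday + 2 = Tuesday.
3967 mod 7 = 5, so 3967 days before a Tuesday is Tuesday − 5 = Thursday.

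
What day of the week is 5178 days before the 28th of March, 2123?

Tuesday

First find the weekday of Mar 28, 2123. Doomsday rule: the anchor day for the 2100s is Sunday. For year 23: 23÷12 = 1 r 11, and 11÷4 = 2, so 1+11+2 = 14.
Sunday + 14 ≡ Sunday — that's 2123's doomsday.
In March the doomsday date is Mar 14.
Mar 28 is 14 days after Mar 14; 14 mod 7 = 0, so Sunday + 0 = Sunday.
5178 mod 7 = 5, so 5178 days before a Sunday is Sunday − 5 = Tuesday.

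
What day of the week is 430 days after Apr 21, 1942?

Friday

First find the weekday of Apr 21, 1942. Doomsday rule: the anchor day for the 1900s is Wednesday. For year 42: 42÷12 = 3 r 6, and 6÷4 = 1, so 3+6+1 = 10.
Wednesday + 10 ≡ Saturday — that's 1942's doomsday.
In April the doomsday date is Apr 4.
Apr 21 is 17 days after Apr 4; 17 mod 7 = 3, so Saturday + 3 = Tuesday.
430 mod 7 = 3, so 430 days after a Tuesday is Tuesday + 3 = Friday.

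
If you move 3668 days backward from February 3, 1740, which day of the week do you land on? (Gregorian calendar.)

Wednesday

First find the weekday of Feb 3, 1740. Doomsday rule: the anchor day for the 1700s is Sunday. For year 40: 40÷12 = 3 r 4, and 4÷4 = 1, so 3+4+1 = 8.
Sunday + 8 ≡ Monday — that's 1740's doomsday.
In February the doomsday date is Feb 29 (1740 is a leap year (divisible by 4)).
Feb 3 is 26 days before Feb 29; 26 mod 7 = 5, so Monday − 5 = Wednesday.
3668 mod 7 = 0, so 3668 days before a Wednesday is Wednesday − 0 = Wednesday.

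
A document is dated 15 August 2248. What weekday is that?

Tuesday

Doomsday rule: the anchor day for the 2200s is Friday. For year 48: 48÷12 = 4 r 0, and 0÷4 = 0, so 4+0+0 = 4.
Friday + 4 ≡ Tuesday — that's 2248's doomsday.
In August the doomsday date is Aug 8.
Aug 15 is 7 days after Aug 8; 7 mod 7 = 0, so Tuesday + 0 = Tuesday.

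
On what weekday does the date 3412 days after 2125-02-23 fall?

Feb 23, 2125 is a Friday.
3412 mod 7 = 3, so 3412 days after a Friday is Friday + 3 = Monday.

Monday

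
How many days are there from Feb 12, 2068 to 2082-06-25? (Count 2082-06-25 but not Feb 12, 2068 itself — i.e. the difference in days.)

Feb 12, 2068 → Feb 12, 2069: 366 days (Feb 29, 2068 is in that span).
Feb 12, 2069 → Feb 12, 2070: 365 days.
Feb 12, 2070 → Feb 12, 2071: 365 days.
Feb 12, 2071 → Feb 12, 2072: 365 days.
Feb 12, 2072 → Feb 12, 2073: 366 days (Feb 29, 2072 is in that span).
Feb 12, 2073 → Feb 12, 2074: 365 days.
Feb 12, 2074 → Feb 12, 2075: 365 days.
Feb 12, 2075 → Feb 12, 2076: 365 days.
Feb 12, 2076 → Feb 12, 2077: 366 days (Feb 29, 2076 is in that span).
Feb 12, 2077 → Feb 12, 2078: 365 days.
Feb 12, 2078 → Feb 12, 2079: 365 days.
Feb 12, 2079 → Feb 12, 2080: 365 days.
Feb 12, 2080 → Feb 12, 2081: 366 days (Feb 29, 2080 is in that span).
Feb 12, 2081 → Feb 12, 2082: 365 days.
Feb 12, 2082 → Mar 12, 2082: 28 days (February has 28).
Mar 12, 2082 → Apr 12, 2082: 31 days (March has 31).
Apr 12, 2082 → May 12, 2082: 30 days (April has 30).
May 12, 2082 → Jun 12, 2082: 31 days (May has 31).
Jun 12, 2082 → Jun 25, 2082: 13 days.
Total: 5247 days.

5247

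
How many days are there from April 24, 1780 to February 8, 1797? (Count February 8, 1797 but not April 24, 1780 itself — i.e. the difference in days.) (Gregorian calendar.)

Apr 24, 1780 → Apr 24, 1781: 365 days.
Apr 24, 1781 → Apr 24, 1782: 365 days.
Apr 24, 1782 → Apr 24, 1783: 365 days.
Apr 24, 1783 → Apr 24, 1784: 366 days (Feb 29, 1784 is in that span).
Apr 24, 1784 → Apr 24, 1785: 365 days.
Apr 24, 1785 → Apr 24, 1786: 365 days.
Apr 24, 1786 → Apr 24, 1787: 365 days.
Apr 24, 1787 → Apr 24, 1788: 366 days (Feb 29, 1788 is in that span).
Apr 24, 1788 → Apr 24, 1789: 365 days.
Apr 24, 1789 → Apr 24, 1790: 365 days.
Apr 24, 1790 → Apr 24, 1791: 365 days.
Apr 24, 1791 → Apr 24, 1792: 366 days (Feb 29, 1792 is in that span).
Apr 24, 1792 → Apr 24, 1793: 365 days.
Apr 24, 1793 → Apr 24, 1794: 365 days.
Apr 24, 1794 → Apr 24, 1795: 365 days.
Apr 24, 1795 → Apr 24, 1796: 366 days (Feb 29, 1796 is in that span).
Apr 24, 1796 → May 24, 1796: 30 days (April has 30).
May 24, 1796 → Jun 24, 1796: 31 days (May has 31).
Jun 24, 1796 → Jul 24, 1796: 30 days (June has 30).
Jul 24, 1796 → Aug 24, 1796: 31 days (July has 31).
Aug 24, 1796 → Sep 24, 1796: 31 days (August has 31).
Sep 24, 1796 → Oct 24, 1796: 30 days (September has 30).
Oct 24, 1796 → Nov 24, 1796: 31 days (October has 31).
Nov 24, 1796 → Dec 24, 1796: 30 days (November has 30).
Dec 24, 1796 → Jan 24, 1797: 31 days (December has 31).
Jan 24, 1797 → Feb 8, 1797: 15 days.
Total: 6134 days.

6134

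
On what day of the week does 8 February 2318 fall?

Friday

Doomsday rule: the anchor day for the 2300s is Wednesday. For year 18: 18÷12 = 1 r 6, and 6÷4 = 1, so 1+6+1 = 8.
Wednesday + 8 ≡ Thursday — that's 2318's doomsday.
In February the doomsday date is Feb 28 (2318 is not a leap year).
Feb 8 is 20 days before Feb 28; 20 mod 7 = 6, so Thursday − 6 = Friday.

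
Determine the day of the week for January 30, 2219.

Saturday

Doomsday rule: the anchor day for the 2200s is Friday. For year 19: 19÷12 = 1 r 7, and 7÷4 = 1, so 1+7+1 = 9.
Friday + 9 ≡ Sunday — that's 2219's doomsday.
In January the doomsday date is Jan 3 (2219 is not a leap year).
Jan 30 is 27 days after Jan 3; 27 mod 7 = 6, so Sunday + 6 = Saturday.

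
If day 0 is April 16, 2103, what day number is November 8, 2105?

937

Apr 16, 2103 → Apr 16, 2104: 366 days (Feb 29, 2104 is in that span).
Apr 16, 2104 → Apr 16, 2105: 365 days.
Apr 16, 2105 → May 16, 2105: 30 days (April has 30).
May 16, 2105 → Jun 16, 2105: 31 days (May has 31).
Jun 16, 2105 → Jul 16, 2105: 30 days (June has 30).
Jul 16, 2105 → Aug 16, 2105: 31 days (July has 31).
Aug 16, 2105 → Sep 16, 2105: 31 days (August has 31).
Sep 16, 2105 → Oct 16, 2105: 30 days (September has 30).
Oct 16, 2105 → Nov 8, 2105: 23 days.
Total: 937 days.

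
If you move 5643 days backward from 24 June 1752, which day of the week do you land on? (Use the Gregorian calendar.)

Jun 24, 1752 is a Saturday.
5643 mod 7 = 1, so 5643 days before a Saturday is Saturday − 1 = Friday.

Friday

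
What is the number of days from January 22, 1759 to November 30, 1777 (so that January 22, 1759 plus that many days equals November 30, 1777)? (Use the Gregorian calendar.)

Jan 22, 1759 → Jan 22, 1760: 365 days.
Jan 22, 1760 → Jan 22, 1761: 366 days (Feb 29, 1760 is in that span).
Jan 22, 1761 → Jan 22, 1762: 365 days.
Jan 22, 1762 → Jan 22, 1763: 365 days.
Jan 22, 1763 → Jan 22, 1764: 365 days.
Jan 22, 1764 → Jan 22, 1765: 366 days (Feb 29, 1764 is in that span).
Jan 22, 1765 → Jan 22, 1766: 365 days.
Jan 22, 1766 → Jan 22, 1767: 365 days.
Jan 22, 1767 → Jan 22, 1768: 365 days.
Jan 22, 1768 → Jan 22, 1769: 366 days (Feb 29, 1768 is in that span).
Jan 22, 1769 → Jan 22, 1770: 365 days.
Jan 22, 1770 → Jan 22, 1771: 365 days.
Jan 22, 1771 → Jan 22, 1772: 365 days.
Jan 22, 1772 → Jan 22, 1773: 366 days (Feb 29, 1772 is in that span).
Jan 22, 1773 → Jan 22, 1774: 365 days.
Jan 22, 1774 → Jan 22, 1775: 365 days.
Jan 22, 1775 → Jan 22, 1776: 365 days.
Jan 22, 1776 → Jan 22, 1777: 366 days (Feb 29, 1776 is in that span).
Jan 22, 1777 → Feb 22, 1777: 31 days (January has 31).
Feb 22, 1777 → Mar 22, 1777: 28 days (February has 28).
Mar 22, 1777 → Apr 22, 1777: 31 days (March has 31).
Apr 22, 1777 → May 22, 1777: 30 days (April has 30).
May 22, 1777 → Jun 22, 1777: 31 days (May has 31).
Jun 22, 1777 → Jul 22, 1777: 30 days (June has 30).
Jul 22, 1777 → Aug 22, 1777: 31 days (July has 31).
Aug 22, 1777 → Sep 22, 1777: 31 days (August has 31).
Sep 22, 1777 → Oct 22, 1777: 30 days (September has 30).
Oct 22, 1777 → Nov 22, 1777: 31 days (October has 31).
Nov 22, 1777 → Nov 30, 1777: 8 days.
Total: 6887 days.

6887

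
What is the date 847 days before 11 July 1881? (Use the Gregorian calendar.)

−365 (one year) → Jul 11, 1880 (482 left).
−366 (one year; includes Feb 29, 1880) → Jul 11, 1879 (116 left).
−11 → Jun 30, 1879 (end of Jun, 30 days; 105 left).
−30 → May 31, 1879 (end of May, 31 days; 75 left).
−31 → Apr 30, 1879 (end of Apr, 30 days; 44 left).
−30 → Mar 31, 1879 (end of Mar, 31 days; 14 left).
−14 → Mar 17, 1879.

March 17, 1879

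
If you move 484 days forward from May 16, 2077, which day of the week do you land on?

Monday

First find the weekday of May 16, 2077. Doomsday rule: the anchor day for the 2000s is Tuesday. For year 77: 77÷12 = 6 r 5, and 5÷4 = 1, so 6+5+1 = 12.
Tuesday + 12 ≡ Sunday — that's 2077's doomsday.
In May the doomsday date is May 9.
May 16 is 7 days after May 9; 7 mod 7 = 0, so Sunday + 0 = Sunday.
484 mod 7 = 1, so 484 days after a Sunday is Sunday + 1 = Monday.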